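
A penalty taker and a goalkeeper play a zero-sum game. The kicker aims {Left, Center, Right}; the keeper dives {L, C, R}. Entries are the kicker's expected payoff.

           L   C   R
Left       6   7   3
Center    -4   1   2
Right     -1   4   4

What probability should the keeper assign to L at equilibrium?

Row minima: Left → 3, Center → -4, Right → -1; maximin = 3.
Column maxima: L → 6, C → 7, R → 4; minimax = 4.
3 ≠ 4, so there is no saddle point; optimal play is mixed.
Center is strictly dominated by Left, so the kicker never plays it.
C is strictly dominated by L (it gives the kicker strictly more in every row), so the keeper never plays it.
On the remaining 2×2 (Left, Right vs L, R):
Let the kicker play Left with probability p. Expected payoff against L: 6p + (-1)(1−p) = 7p − 1; against R: 3p + 4(1−p) = −p + 4.
Setting these equal: 7p − 1 = −p + 4 ⇒ 8p = 5 ⇒ p = 5/8, and the value is (7)·(5/8) − 1 = 27/8.
For the keeper: with q = P(L), equating Left's and Right's payoffs gives 3q + 3 = −5q + 4 ⇒ q = 1/8.

1/8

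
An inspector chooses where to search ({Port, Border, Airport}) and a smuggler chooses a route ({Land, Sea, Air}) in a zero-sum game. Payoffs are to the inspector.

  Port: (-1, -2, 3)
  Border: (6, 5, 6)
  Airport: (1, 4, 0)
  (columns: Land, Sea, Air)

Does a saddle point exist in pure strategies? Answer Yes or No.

Yes

Row minima: Port → -2, Border → 5, Airport → 0; maximin = 5.
Column maxima: Land → 6, Sea → 5, Air → 6; minimax = 5.
maximin = minimax = 5, so a saddle point exists.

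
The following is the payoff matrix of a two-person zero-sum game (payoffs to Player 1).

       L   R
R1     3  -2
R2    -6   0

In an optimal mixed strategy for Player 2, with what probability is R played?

Row minima: R1 → -2, R2 → -6; maximin = -2.
Column maxima: L → 3, R → 0; minimax = 0.
-2 ≠ 0, so there is no saddle point; optimal play is mixed.
Let Player 1 play R1 with probability p. Expected payoff against L: 3p + (-6)(1−p) = 9p − 6; against R: (-2)p + 0(1−p) = −2p.
Setting these equal: 9p − 6 = −2p ⇒ 11p = 6 ⇒ p = 6/11, and the value is (9)·(6/11) − 6 = -12/11.
For Player 2: with q = P(L), equating R1's and R2's payoffs gives 5q − 2 = −6q ⇒ q = 2/11.

9/11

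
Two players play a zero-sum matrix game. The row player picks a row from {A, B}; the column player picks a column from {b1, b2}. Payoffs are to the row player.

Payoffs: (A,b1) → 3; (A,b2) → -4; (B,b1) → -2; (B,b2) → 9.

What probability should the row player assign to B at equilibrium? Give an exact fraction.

7/18

Row minima: A → -4, B → -2; maximin = -2.
Column maxima: b1 → 3, b2 → 9; minimax = 3.
-2 ≠ 3, so there is no saddle point; optimal play is mixed.
Let the row player play A with probability p. Expected payoff against b1: 3p + (-2)(1−p) = 5p − 2; against b2: (-4)p + 9(1−p) = −13p + 9.
Setting these equal: 5p − 2 = −13p + 9 ⇒ 18p = 11 ⇒ p = 11/18, and the value is (5)·(11/18) − 2 = 19/18.
For the column player: with q = P(b1), equating A's and B's payoffs gives 7q − 4 = −11q + 9 ⇒ q = 13/18.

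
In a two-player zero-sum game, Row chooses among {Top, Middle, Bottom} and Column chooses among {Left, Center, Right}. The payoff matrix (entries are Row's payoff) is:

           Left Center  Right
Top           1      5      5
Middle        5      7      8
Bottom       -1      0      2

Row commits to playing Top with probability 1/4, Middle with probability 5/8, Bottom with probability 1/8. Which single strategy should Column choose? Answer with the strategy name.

Left

If Column plays Left, Row's expected payoff is (1/4)·1 + (5/8)·5 + (1/8)·(-1) = 13/4.
If Column plays Center, Row's expected payoff is (1/4)·5 + (5/8)·7 + (1/8)·0 = 45/8.
If Column plays Right, Row's expected payoff is (1/4)·5 + (5/8)·8 + (1/8)·2 = 13/2.
Column minimizes Row's payoff; the smallest is 13/4, so the best response is Left.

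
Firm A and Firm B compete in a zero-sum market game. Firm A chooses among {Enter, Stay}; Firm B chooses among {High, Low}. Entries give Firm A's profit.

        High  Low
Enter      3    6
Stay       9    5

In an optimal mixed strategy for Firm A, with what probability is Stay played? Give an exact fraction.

3/7

Row minima: Enter → 3, Stay → 5; maximin = 5.
Column maxima: High → 9, Low → 6; minimax = 6.
5 ≠ 6, so there is no saddle point; optimal play is mixed.
Let Firm A play Enter with probability p. Expected payoff against High: 3p + 9(1−p) = −6p + 9; against Low: 6p + 5(1−p) = p + 5.
Setting these equal: −6p + 9 = p + 5 ⇒ −7p = -4 ⇒ p = 4/7, and the value is (-6)·(4/7) + 9 = 39/7.
For Firm B: with q = P(High), equating Enter's and Stay's payoffs gives −3q + 6 = 4q + 5 ⇒ q = 1/7.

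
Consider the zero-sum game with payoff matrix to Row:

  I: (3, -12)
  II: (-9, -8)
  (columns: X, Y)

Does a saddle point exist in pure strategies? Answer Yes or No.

No

Row minima: I → -12, II → -9; maximin = -9.
Column maxima: X → 3, Y → -8; minimax = -8.
-9 ≠ -8, so no pure-strategy equilibrium exists.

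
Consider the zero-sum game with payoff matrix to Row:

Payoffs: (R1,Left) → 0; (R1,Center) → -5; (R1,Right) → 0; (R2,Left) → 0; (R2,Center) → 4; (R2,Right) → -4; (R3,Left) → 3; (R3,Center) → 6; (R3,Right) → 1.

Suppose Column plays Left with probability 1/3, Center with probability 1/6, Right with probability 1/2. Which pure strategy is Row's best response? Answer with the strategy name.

R3

Expected payoff of R1: (1/3)·0 + (1/6)·(-5) + (1/2)·0 = -5/6.
Expected payoff of R2: (1/3)·0 + (1/6)·4 + (1/2)·(-4) = -4/3.
Expected payoff of R3: (1/3)·3 + (1/6)·6 + (1/2)·1 = 5/2.
The largest is 5/2, so Row's best response is R3.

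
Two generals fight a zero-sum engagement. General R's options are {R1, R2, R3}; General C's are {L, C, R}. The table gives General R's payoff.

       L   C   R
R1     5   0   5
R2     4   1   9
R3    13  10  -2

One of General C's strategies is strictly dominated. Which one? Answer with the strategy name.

L

C holds General R's payoff strictly below L in every row: 0 < 5, 1 < 4, 10 < 13.
So L is strictly dominated for General C.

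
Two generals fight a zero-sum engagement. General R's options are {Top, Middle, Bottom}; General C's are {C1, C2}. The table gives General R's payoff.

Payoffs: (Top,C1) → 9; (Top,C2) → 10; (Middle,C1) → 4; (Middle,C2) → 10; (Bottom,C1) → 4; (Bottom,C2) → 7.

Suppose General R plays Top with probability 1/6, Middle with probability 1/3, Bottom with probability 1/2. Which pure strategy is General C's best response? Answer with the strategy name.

C1

If General C plays C1, General R's expected payoff is (1/6)·9 + (1/3)·4 + (1/2)·4 = 29/6.
If General C plays C2, General R's expected payoff is (1/6)·10 + (1/3)·10 + (1/2)·7 = 17/2.
General C minimizes General R's payoff; the smallest is 29/6, so the best response is C1.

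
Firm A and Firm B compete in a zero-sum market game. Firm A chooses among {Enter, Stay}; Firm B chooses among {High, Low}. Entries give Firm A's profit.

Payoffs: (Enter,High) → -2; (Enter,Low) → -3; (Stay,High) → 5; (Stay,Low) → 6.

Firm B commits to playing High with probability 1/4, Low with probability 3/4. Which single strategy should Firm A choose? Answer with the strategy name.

Stay

Expected payoff of Enter: (1/4)·(-2) + (3/4)·(-3) = -11/4.
Expected payoff of Stay: (1/4)·5 + (3/4)·6 = 23/4.
The largest is 23/4, so Firm A's best response is Stay.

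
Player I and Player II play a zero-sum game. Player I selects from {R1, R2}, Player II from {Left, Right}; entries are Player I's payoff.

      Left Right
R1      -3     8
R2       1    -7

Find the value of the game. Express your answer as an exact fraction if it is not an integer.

Row minima: R1 → -3, R2 → -7; maximin = -3.
Column maxima: Left → 1, Right → 8; minimax = 1.
-3 ≠ 1, so there is no saddle point; optimal play is mixed.
Let Player I play R1 with probability p. Expected payoff against Left: (-3)p + 1(1−p) = −4p + 1; against Right: 8p + (-7)(1−p) = 15p − 7.
Setting these equal: −4p + 1 = 15p − 7 ⇒ −19p = -8 ⇒ p = 8/19, and the value is (-4)·(8/19) + 1 = -13/19.
For Player II: with q = P(Left), equating R1's and R2's payoffs gives −11q + 8 = 8q − 7 ⇒ q = 15/19.

-13/19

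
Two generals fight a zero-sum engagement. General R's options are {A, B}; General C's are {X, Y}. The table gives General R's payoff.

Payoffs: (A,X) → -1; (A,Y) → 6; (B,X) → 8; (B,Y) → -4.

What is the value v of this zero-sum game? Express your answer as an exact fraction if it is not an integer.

44/19

Row minima: A → -1, B → -4; maximin = -1.
Column maxima: X → 8, Y → 6; minimax = 6.
-1 ≠ 6, so there is no saddle point; optimal play is mixed.
Let General R play A with probability p. Expected payoff against X: (-1)p + 8(1−p) = −9p + 8; against Y: 6p + (-4)(1−p) = 10p − 4.
Setting these equal: −9p + 8 = 10p − 4 ⇒ −19p = -12 ⇒ p = 12/19, and the value is (-9)·(12/19) + 8 = 44/19.
For General C: with q = P(X), equating A's and B's payoffs gives −7q + 6 = 12q − 4 ⇒ q = 10/19.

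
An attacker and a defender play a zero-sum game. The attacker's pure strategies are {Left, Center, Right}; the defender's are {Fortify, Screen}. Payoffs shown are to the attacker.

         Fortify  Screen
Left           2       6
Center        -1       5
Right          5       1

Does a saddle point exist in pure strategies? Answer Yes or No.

Row minima: Left → 2, Center → -1, Right → 1; maximin = 2.
Column maxima: Fortify → 5, Screen → 6; minimax = 5.
2 ≠ 5, so no pure-strategy equilibrium exists.

No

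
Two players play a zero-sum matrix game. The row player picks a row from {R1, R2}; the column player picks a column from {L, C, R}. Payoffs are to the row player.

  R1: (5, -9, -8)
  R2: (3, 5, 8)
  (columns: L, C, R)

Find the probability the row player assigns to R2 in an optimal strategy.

7/8

Row minima: R1 → -9, R2 → 3; maximin = 3.
Column maxima: L → 5, C → 5, R → 8; minimax = 5.
3 ≠ 5, so there is no saddle point; optimal play is mixed.
R is strictly dominated by C (it gives the row player strictly more in every row), so the column player never plays it.
On the remaining 2×2 (R1, R2 vs L, C):
Let the row player play R1 with probability p. Expected payoff against L: 5p + 3(1−p) = 2p + 3; against C: (-9)p + 5(1−p) = −14p + 5.
Setting these equal: 2p + 3 = −14p + 5 ⇒ 16p = 2 ⇒ p = 1/8, and the value is (2)·(1/8) + 3 = 13/4.
For the column player: with q = P(L), equating R1's and R2's payoffs gives 14q − 9 = −2q + 5 ⇒ q = 7/8.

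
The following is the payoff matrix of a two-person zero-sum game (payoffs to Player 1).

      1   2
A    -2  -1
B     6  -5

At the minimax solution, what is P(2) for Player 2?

2/3

Row minima: A → -2, B → -5; maximin = -2.
Column maxima: 1 → 6, 2 → -1; minimax = -1.
-2 ≠ -1, so there is no saddle point; optimal play is mixed.
Let Player 1 play A with probability p. Expected payoff against 1: (-2)p + 6(1−p) = −8p + 6; against 2: (-1)p + (-5)(1−p) = 4p − 5.
Setting these equal: −8p + 6 = 4p − 5 ⇒ −12p = -11 ⇒ p = 11/12, and the value is (-8)·(11/12) + 6 = -4/3.
For Player 2: with q = P(1), equating A's and B's payoffs gives −q − 1 = 11q − 5 ⇒ q = 1/3.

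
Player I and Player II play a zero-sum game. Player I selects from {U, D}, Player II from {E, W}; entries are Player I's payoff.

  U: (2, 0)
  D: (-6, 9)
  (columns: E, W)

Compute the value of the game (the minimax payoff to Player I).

Row minima: U → 0, D → -6; maximin = 0.
Column maxima: E → 2, W → 9; minimax = 2.
0 ≠ 2, so there is no saddle point; optimal play is mixed.
Let Player I play U with probability p. Expected payoff against E: 2p + (-6)(1−p) = 8p − 6; against W: 0p + 9(1−p) = −9p + 9.
Setting these equal: 8p − 6 = −9p + 9 ⇒ 17p = 15 ⇒ p = 15/17, and the value is (8)·(15/17) − 6 = 18/17.
For Player II: with q = P(E), equating U's and D's payoffs gives 2q = −15q + 9 ⇒ q = 9/17.

18/17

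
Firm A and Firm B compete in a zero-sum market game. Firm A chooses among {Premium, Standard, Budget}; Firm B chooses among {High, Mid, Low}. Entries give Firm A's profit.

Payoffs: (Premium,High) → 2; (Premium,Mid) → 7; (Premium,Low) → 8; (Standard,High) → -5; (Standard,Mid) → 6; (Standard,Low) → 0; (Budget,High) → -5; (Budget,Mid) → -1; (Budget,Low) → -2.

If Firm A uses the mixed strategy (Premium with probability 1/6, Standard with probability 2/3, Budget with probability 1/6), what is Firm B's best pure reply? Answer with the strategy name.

If Firm B plays High, Firm A's expected payoff is (1/6)·2 + (2/3)·(-5) + (1/6)·(-5) = -23/6.
If Firm B plays Mid, Firm A's expected payoff is (1/6)·7 + (2/3)·6 + (1/6)·(-1) = 5.
If Firm B plays Low, Firm A's expected payoff is (1/6)·8 + (2/3)·0 + (1/6)·(-2) = 1.
Firm B minimizes Firm A's payoff; the smallest is -23/6, so the best response is High.

High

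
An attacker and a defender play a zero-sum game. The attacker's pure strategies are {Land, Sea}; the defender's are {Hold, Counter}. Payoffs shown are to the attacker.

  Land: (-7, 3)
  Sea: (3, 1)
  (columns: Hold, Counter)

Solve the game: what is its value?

4/3

Row minima: Land → -7, Sea → 1; maximin = 1.
Column maxima: Hold → 3, Counter → 3; minimax = 3.
1 ≠ 3, so there is no saddle point; optimal play is mixed.
Let the attacker play Land with probability p. Expected payoff against Hold: (-7)p + 3(1−p) = −10p + 3; against Counter: 3p + 1(1−p) = 2p + 1.
Setting these equal: −10p + 3 = 2p + 1 ⇒ −12p = -2 ⇒ p = 1/6, and the value is (-10)·(1/6) + 3 = 4/3.
For the defender: with q = P(Hold), equating Land's and Sea's payoffs gives −10q + 3 = 2q + 1 ⇒ q = 1/6.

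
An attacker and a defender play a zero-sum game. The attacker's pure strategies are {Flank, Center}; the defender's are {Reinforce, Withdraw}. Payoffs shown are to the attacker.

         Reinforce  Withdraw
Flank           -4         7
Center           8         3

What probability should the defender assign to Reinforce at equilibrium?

Row minima: Flank → -4, Center → 3; maximin = 3.
Column maxima: Reinforce → 8, Withdraw → 7; minimax = 7.
3 ≠ 7, so there is no saddle point; optimal play is mixed.
Let the attacker play Flank with probability p. Expected payoff against Reinforce: (-4)p + 8(1−p) = −12p + 8; against Withdraw: 7p + 3(1−p) = 4p + 3.
Setting these equal: −12p + 8 = 4p + 3 ⇒ −16p = -5 ⇒ p = 5/16, and the value is (-12)·(5/16) + 8 = 17/4.
For the defender: with q = P(Reinforce), equating Flank's and Center's payoffs gives −11q + 7 = 5q + 3 ⇒ q = 1/4.

1/4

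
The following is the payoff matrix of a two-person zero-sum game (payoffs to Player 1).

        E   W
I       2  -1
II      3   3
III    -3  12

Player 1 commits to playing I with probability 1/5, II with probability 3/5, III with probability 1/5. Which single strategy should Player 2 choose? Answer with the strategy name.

If Player 2 plays E, Player 1's expected payoff is (1/5)·2 + (3/5)·3 + (1/5)·(-3) = 8/5.
If Player 2 plays W, Player 1's expected payoff is (1/5)·(-1) + (3/5)·3 + (1/5)·12 = 4.
Player 2 minimizes Player 1's payoff; the smallest is 8/5, so the best response is E.

E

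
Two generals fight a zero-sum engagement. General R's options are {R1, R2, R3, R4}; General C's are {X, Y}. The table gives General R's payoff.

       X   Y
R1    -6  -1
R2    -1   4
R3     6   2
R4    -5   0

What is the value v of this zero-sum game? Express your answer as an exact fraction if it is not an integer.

Row minima: R1 → -6, R2 → -1, R3 → 2, R4 → -5; maximin = 2.
Column maxima: X → 6, Y → 4; minimax = 4.
2 ≠ 4, so there is no saddle point; optimal play is mixed.
R1 is strictly dominated by R2, so General R never plays it.
R4 is strictly dominated by R2, so General R never plays it.
On the remaining 2×2 (R2, R3 vs X, Y):
Let General R play R2 with probability p. Expected payoff against X: (-1)p + 6(1−p) = −7p + 6; against Y: 4p + 2(1−p) = 2p + 2.
Setting these equal: −7p + 6 = 2p + 2 ⇒ −9p = -4 ⇒ p = 4/9, and the value is (-7)·(4/9) + 6 = 26/9.
For General C: with q = P(X), equating R2's and R3's payoffs gives −5q + 4 = 4q + 2 ⇒ q = 2/9.

26/9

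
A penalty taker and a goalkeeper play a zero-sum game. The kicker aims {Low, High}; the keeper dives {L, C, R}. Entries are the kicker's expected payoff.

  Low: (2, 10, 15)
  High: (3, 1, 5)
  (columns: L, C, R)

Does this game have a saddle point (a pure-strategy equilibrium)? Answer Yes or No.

No

Row minima: Low → 2, High → 1; maximin = 2.
Column maxima: L → 3, C → 10, R → 15; minimax = 3.
2 ≠ 3, so no pure-strategy equilibrium exists.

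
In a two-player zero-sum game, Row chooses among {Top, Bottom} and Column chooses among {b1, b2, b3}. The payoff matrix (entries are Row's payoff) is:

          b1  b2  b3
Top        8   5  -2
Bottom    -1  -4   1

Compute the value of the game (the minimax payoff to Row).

-1/4

Row minima: Top → -2, Bottom → -4; maximin = -2.
Column maxima: b1 → 8, b2 → 5, b3 → 1; minimax = 1.
-2 ≠ 1, so there is no saddle point; optimal play is mixed.
b1 is strictly dominated by b2 (it gives Row strictly more in every row), so Column never plays it.
On the remaining 2×2 (Top, Bottom vs b2, b3):
Let Row play Top with probability p. Expected payoff against b2: 5p + (-4)(1−p) = 9p − 4; against b3: (-2)p + 1(1−p) = −3p + 1.
Setting these equal: 9p − 4 = −3p + 1 ⇒ 12p = 5 ⇒ p = 5/12, and the value is (9)·(5/12) − 4 = -1/4.
For Column: with q = P(b2), equating Top's and Bottom's payoffs gives 7q − 2 = −5q + 1 ⇒ q = 1/4.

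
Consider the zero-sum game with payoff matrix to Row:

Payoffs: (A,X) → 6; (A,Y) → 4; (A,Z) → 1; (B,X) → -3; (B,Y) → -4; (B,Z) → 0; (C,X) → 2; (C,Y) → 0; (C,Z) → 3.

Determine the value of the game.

2

Row minima: A → 1, B → -4, C → 0; maximin = 1.
Column maxima: X → 6, Y → 4, Z → 3; minimax = 3.
1 ≠ 3, so there is no saddle point; optimal play is mixed.
B is strictly dominated by A, so Row never plays it.
X is strictly dominated by Y (it gives Row strictly more in every row), so Column never plays it.
On the remaining 2×2 (A, C vs Y, Z):
Let Row play A with probability p. Expected payoff against Y: 4p + 0(1−p) = 4p; against Z: 1p + 3(1−p) = −2p + 3.
Setting these equal: 4p = −2p + 3 ⇒ 6p = 3 ⇒ p = 1/2, and the value is (4)·(1/2) = 2.
For Column: with q = P(Y), equating A's and C's payoffs gives 3q + 1 = −3q + 3 ⇒ q = 1/3.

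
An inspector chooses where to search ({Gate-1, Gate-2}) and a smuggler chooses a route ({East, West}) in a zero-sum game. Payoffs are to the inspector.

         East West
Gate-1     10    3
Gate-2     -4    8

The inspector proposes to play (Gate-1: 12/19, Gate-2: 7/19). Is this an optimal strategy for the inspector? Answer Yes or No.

Against East this mix gives (12/19)·10 + (7/19)·(-4) = 92/19.
Against West this mix gives (12/19)·3 + (7/19)·8 = 92/19.
All of the smuggler's active replies (East, West) yield 92/19, and no column does worse for the inspector. The mix makes the smuggler indifferent and guarantees 92/19, so it is optimal.

Yes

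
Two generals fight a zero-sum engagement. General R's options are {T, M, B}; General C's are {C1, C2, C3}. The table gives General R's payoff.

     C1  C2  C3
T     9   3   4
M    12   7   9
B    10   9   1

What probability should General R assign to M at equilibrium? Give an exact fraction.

Row minima: T → 3, M → 7, B → 1; maximin = 7.
Column maxima: C1 → 12, C2 → 9, C3 → 9; minimax = 9.
7 ≠ 9, so there is no saddle point; optimal play is mixed.
T is strictly dominated by M, so General R never plays it.
C1 is strictly dominated by C2 (it gives General R strictly more in every row), so General C never plays it.
On the remaining 2×2 (M, B vs C2, C3):
Let General R play M with probability p. Expected payoff against C2: 7p + 9(1−p) = −2p + 9; against C3: 9p + 1(1−p) = 8p + 1.
Setting these equal: −2p + 9 = 8p + 1 ⇒ −10p = -8 ⇒ p = 4/5, and the value is (-2)·(4/5) + 9 = 37/5.
For General C: with q = P(C2), equating M's and B's payoffs gives −2q + 9 = 8q + 1 ⇒ q = 4/5.

4/5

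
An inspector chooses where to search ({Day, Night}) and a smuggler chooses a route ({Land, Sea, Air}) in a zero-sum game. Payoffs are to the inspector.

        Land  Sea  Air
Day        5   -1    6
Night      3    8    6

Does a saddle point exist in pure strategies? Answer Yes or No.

Row minima: Day → -1, Night → 3; maximin = 3.
Column maxima: Land → 5, Sea → 8, Air → 6; minimax = 5.
3 ≠ 5, so no pure-strategy equilibrium exists.

No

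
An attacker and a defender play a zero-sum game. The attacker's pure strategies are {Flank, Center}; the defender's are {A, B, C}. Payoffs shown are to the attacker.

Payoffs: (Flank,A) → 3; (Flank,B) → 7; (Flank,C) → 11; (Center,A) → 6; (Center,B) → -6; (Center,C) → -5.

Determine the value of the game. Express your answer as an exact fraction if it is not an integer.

15/4

Row minima: Flank → 3, Center → -6; maximin = 3.
Column maxima: A → 6, B → 7, C → 11; minimax = 6.
3 ≠ 6, so there is no saddle point; optimal play is mixed.
C is strictly dominated by B (it gives the attacker strictly more in every row), so the defender never plays it.
On the remaining 2×2 (Flank, Center vs A, B):
Let the attacker play Flank with probability p. Expected payoff against A: 3p + 6(1−p) = −3p + 6; against B: 7p + (-6)(1−p) = 13p − 6.
Setting these equal: −3p + 6 = 13p − 6 ⇒ −16p = -12 ⇒ p = 3/4, and the value is (-3)·(3/4) + 6 = 15/4.
For the defender: with q = P(A), equating Flank's and Center's payoffs gives −4q + 7 = 12q − 6 ⇒ q = 13/16.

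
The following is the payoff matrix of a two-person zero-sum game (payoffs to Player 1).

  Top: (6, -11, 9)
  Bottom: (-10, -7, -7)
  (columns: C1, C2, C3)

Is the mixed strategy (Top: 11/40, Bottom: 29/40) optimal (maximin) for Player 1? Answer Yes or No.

Against C1 this mix gives (11/40)·6 + (29/40)·(-10) = -28/5.
Against C2 this mix gives (11/40)·(-11) + (29/40)·(-7) = -81/10.
Against C3 this mix gives (11/40)·9 + (29/40)·(-7) = -13/5.
Player 2 will play C2, holding Player 1 to -81/10. Shifting weight toward the row that does better against C2 would raise this floor (the equalizing mix achieves -38/5 against both C2 and C1), so the proposed strategy is not optimal.

No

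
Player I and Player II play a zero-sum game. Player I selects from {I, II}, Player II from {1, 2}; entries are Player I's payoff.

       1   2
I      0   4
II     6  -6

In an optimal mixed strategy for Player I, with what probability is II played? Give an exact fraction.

1/4

Row minima: I → 0, II → -6; maximin = 0.
Column maxima: 1 → 6, 2 → 4; minimax = 4.
0 ≠ 4, so there is no saddle point; optimal play is mixed.
Let Player I play I with probability p. Expected payoff against 1: 0p + 6(1−p) = −6p + 6; against 2: 4p + (-6)(1−p) = 10p − 6.
Setting these equal: −6p + 6 = 10p − 6 ⇒ −16p = -12 ⇒ p = 3/4, and the value is (-6)·(3/4) + 6 = 3/2.
For Player II: with q = P(1), equating I's and II's payoffs gives −4q + 4 = 12q − 6 ⇒ q = 5/8.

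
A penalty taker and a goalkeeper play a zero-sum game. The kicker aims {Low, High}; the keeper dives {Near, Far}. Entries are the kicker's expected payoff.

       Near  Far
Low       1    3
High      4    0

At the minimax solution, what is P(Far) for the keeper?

1/2

Row minima: Low → 1, High → 0; maximin = 1.
Column maxima: Near → 4, Far → 3; minimax = 3.
1 ≠ 3, so there is no saddle point; optimal play is mixed.
Let the kicker play Low with probability p. Expected payoff against Near: 1p + 4(1−p) = −3p + 4; against Far: 3p + 0(1−p) = 3p.
Setting these equal: −3p + 4 = 3p ⇒ −6p = -4 ⇒ p = 2/3, and the value is (-3)·(2/3) + 4 = 2.
For the keeper: with q = P(Near), equating Low's and High's payoffs gives −2q + 3 = 4q ⇒ q = 1/2.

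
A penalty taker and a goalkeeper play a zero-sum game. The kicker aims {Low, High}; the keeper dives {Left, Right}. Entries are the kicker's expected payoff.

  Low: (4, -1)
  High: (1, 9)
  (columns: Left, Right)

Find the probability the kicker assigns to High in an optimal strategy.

Row minima: Low → -1, High → 1; maximin = 1.
Column maxima: Left → 4, Right → 9; minimax = 4.
1 ≠ 4, so there is no saddle point; optimal play is mixed.
Let the kicker play Low with probability p. Expected payoff against Left: 4p + 1(1−p) = 3p + 1; against Right: (-1)p + 9(1−p) = −10p + 9.
Setting these equal: 3p + 1 = −10p + 9 ⇒ 13p = 8 ⇒ p = 8/13, and the value is (3)·(8/13) + 1 = 37/13.
For the keeper: with q = P(Left), equating Low's and High's payoffs gives 5q − 1 = −8q + 9 ⇒ q = 10/13.

5/13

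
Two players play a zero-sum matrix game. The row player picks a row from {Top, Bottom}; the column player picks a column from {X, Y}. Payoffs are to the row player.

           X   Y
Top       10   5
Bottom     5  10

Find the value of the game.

Row minima: Top → 5, Bottom → 5; maximin = 5.
Column maxima: X → 10, Y → 10; minimax = 10.
5 ≠ 10, so there is no saddle point; optimal play is mixed.
Let the row player play Top with probability p. Expected payoff against X: 10p + 5(1−p) = 5p + 5; against Y: 5p + 10(1−p) = −5p + 10.
Setting these equal: 5p + 5 = −5p + 10 ⇒ 10p = 5 ⇒ p = 1/2, and the value is (5)·(1/2) + 5 = 15/2.
For the column player: with q = P(X), equating Top's and Bottom's payoffs gives 5q + 5 = −5q + 10 ⇒ q = 1/2.

15/2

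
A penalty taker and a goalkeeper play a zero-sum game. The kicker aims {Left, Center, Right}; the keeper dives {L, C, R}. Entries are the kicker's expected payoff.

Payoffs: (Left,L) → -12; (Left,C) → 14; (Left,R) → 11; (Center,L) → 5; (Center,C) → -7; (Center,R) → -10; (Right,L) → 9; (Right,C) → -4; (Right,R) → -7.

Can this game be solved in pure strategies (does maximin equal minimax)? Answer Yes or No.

Row minima: Left → -12, Center → -10, Right → -7; maximin = -7.
Column maxima: L → 9, C → 14, R → 11; minimax = 9.
-7 ≠ 9, so no pure-strategy equilibrium exists.

No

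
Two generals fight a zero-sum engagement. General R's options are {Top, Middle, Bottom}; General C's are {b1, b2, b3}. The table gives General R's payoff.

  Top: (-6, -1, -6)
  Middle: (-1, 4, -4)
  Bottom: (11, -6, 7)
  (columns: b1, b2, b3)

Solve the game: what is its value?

Row minima: Top → -6, Middle → -4, Bottom → -6; maximin = -4.
Column maxima: b1 → 11, b2 → 4, b3 → 7; minimax = 4.
-4 ≠ 4, so there is no saddle point; optimal play is mixed.
Top is strictly dominated by Middle, so General R never plays it.
With Top eliminated, b1 is strictly dominated by b3 (it gives General R strictly more in every remaining row), so General C never plays it.
On the remaining 2×2 (Middle, Bottom vs b2, b3):
Let General R play Middle with probability p. Expected payoff against b2: 4p + (-6)(1−p) = 10p − 6; against b3: (-4)p + 7(1−p) = −11p + 7.
Setting these equal: 10p − 6 = −11p + 7 ⇒ 21p = 13 ⇒ p = 13/21, and the value is (10)·(13/21) − 6 = 4/21.
For General C: with q = P(b2), equating Middle's and Bottom's payoffs gives 8q − 4 = −13q + 7 ⇒ q = 11/21.

4/21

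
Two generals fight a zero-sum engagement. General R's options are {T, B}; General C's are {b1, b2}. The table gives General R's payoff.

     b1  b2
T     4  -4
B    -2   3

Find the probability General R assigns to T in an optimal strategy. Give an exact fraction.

5/13

Row minima: T → -4, B → -2; maximin = -2.
Column maxima: b1 → 4, b2 → 3; minimax = 3.
-2 ≠ 3, so there is no saddle point; optimal play is mixed.
Let General R play T with probability p. Expected payoff against b1: 4p + (-2)(1−p) = 6p − 2; against b2: (-4)p + 3(1−p) = −7p + 3.
Setting these equal: 6p − 2 = −7p + 3 ⇒ 13p = 5 ⇒ p = 5/13, and the value is (6)·(5/13) − 2 = 4/13.
For General C: with q = P(b1), equating T's and B's payoffs gives 8q − 4 = −5q + 3 ⇒ q = 7/13.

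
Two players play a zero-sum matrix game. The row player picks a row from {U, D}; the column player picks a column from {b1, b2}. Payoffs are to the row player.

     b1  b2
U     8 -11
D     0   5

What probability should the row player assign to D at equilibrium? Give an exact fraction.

19/24

Row minima: U → -11, D → 0; maximin = 0.
Column maxima: b1 → 8, b2 → 5; minimax = 5.
0 ≠ 5, so there is no saddle point; optimal play is mixed.
Let the row player play U with probability p. Expected payoff against b1: 8p + 0(1−p) = 8p; against b2: (-11)p + 5(1−p) = −16p + 5.
Setting these equal: 8p = −16p + 5 ⇒ 24p = 5 ⇒ p = 5/24, and the value is (8)·(5/24) = 5/3.
For the column player: with q = P(b1), equating U's and D's payoffs gives 19q − 11 = −5q + 5 ⇒ q = 2/3.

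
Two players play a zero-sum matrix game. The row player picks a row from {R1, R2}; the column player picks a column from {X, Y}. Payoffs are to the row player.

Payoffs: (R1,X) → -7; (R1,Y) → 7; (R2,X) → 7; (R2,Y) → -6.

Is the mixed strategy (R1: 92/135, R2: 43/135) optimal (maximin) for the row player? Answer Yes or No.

No

Against X this mix gives (92/135)·(-7) + (43/135)·7 = -343/135.
Against Y this mix gives (92/135)·7 + (43/135)·(-6) = 386/135.
The column player will play X, holding the row player to -343/135. Shifting weight toward the row that does better against X would raise this floor (the equalizing mix achieves 7/27 against both X and Y), so the proposed strategy is not optimal.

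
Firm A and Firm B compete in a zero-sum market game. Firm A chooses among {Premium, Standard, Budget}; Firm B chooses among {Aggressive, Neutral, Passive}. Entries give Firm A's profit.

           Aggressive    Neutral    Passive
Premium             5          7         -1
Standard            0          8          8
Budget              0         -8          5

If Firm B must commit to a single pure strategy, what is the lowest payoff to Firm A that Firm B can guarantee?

5

Column maxima: Aggressive → 5, Neutral → 8, Passive → 8.
The smallest of these is 5.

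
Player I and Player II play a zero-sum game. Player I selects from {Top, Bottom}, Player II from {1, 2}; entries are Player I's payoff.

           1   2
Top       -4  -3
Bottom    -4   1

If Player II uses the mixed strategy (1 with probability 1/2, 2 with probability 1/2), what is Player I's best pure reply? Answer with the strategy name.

Bottom

Expected payoff of Top: (1/2)·(-4) + (1/2)·(-3) = -7/2.
Expected payoff of Bottom: (1/2)·(-4) + (1/2)·1 = -3/2.
The largest is -3/2, so Player I's best response is Bottom.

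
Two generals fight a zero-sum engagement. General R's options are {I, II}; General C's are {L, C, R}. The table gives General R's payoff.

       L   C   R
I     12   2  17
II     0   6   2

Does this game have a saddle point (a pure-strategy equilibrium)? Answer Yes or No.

No

Row minima: I → 2, II → 0; maximin = 2.
Column maxima: L → 12, C → 6, R → 17; minimax = 6.
2 ≠ 6, so no pure-strategy equilibrium exists.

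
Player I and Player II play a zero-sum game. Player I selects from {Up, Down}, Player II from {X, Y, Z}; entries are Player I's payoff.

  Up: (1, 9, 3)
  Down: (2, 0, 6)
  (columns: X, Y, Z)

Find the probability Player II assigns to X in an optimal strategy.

9/10

Row minima: Up → 1, Down → 0; maximin = 1.
Column maxima: X → 2, Y → 9, Z → 6; minimax = 2.
1 ≠ 2, so there is no saddle point; optimal play is mixed.
Z is strictly dominated by X (it gives Player I strictly more in every row), so Player II never plays it.
On the remaining 2×2 (Up, Down vs X, Y):
Let Player I play Up with probability p. Expected payoff against X: 1p + 2(1−p) = −p + 2; against Y: 9p + 0(1−p) = 9p.
Setting these equal: −p + 2 = 9p ⇒ −10p = -2 ⇒ p = 1/5, and the value is (-1)·(1/5) + 2 = 9/5.
For Player II: with q = P(X), equating Up's and Down's payoffs gives −8q + 9 = 2q ⇒ q = 9/10.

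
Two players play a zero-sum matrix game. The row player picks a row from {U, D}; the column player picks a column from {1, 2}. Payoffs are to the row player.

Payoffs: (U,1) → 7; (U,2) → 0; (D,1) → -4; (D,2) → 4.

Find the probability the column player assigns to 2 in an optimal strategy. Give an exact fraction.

Row minima: U → 0, D → -4; maximin = 0.
Column maxima: 1 → 7, 2 → 4; minimax = 4.
0 ≠ 4, so there is no saddle point; optimal play is mixed.
Let the row player play U with probability p. Expected payoff against 1: 7p + (-4)(1−p) = 11p − 4; against 2: 0p + 4(1−p) = −4p + 4.
Setting these equal: 11p − 4 = −4p + 4 ⇒ 15p = 8 ⇒ p = 8/15, and the value is (11)·(8/15) − 4 = 28/15.
For the column player: with q = P(1), equating U's and D's payoffs gives 7q = −8q + 4 ⇒ q = 4/15.

11/15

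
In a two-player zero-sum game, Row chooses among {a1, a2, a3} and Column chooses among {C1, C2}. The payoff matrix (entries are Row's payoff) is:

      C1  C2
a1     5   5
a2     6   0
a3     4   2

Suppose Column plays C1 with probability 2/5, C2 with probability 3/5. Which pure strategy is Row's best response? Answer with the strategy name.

Expected payoff of a1: (2/5)·5 + (3/5)·5 = 5.
Expected payoff of a2: (2/5)·6 + (3/5)·0 = 12/5.
Expected payoff of a3: (2/5)·4 + (3/5)·2 = 14/5.
The largest is 5, so Row's best response is a1.

a1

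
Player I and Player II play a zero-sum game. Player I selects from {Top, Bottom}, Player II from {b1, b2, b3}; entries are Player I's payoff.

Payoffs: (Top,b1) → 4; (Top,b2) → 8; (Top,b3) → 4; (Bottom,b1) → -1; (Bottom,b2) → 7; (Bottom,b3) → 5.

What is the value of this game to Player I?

4

Row minima: Top → 4, Bottom → -1; maximin = 4.
Column maxima: b1 → 4, b2 → 8, b3 → 5; minimax = 4.
Since maximin = minimax = 4, there is a saddle point and the value is 4.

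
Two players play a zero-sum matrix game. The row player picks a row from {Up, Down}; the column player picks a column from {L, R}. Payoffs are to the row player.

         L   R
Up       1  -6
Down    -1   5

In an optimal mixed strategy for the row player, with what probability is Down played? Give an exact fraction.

Row minima: Up → -6, Down → -1; maximin = -1.
Column maxima: L → 1, R → 5; minimax = 1.
-1 ≠ 1, so there is no saddle point; optimal play is mixed.
Let the row player play Up with probability p. Expected payoff against L: 1p + (-1)(1−p) = 2p − 1; against R: (-6)p + 5(1−p) = −11p + 5.
Setting these equal: 2p − 1 = −11p + 5 ⇒ 13p = 6 ⇒ p = 6/13, and the value is (2)·(6/13) − 1 = -1/13.
For the column player: with q = P(L), equating Up's and Down's payoffs gives 7q − 6 = −6q + 5 ⇒ q = 11/13.

7/13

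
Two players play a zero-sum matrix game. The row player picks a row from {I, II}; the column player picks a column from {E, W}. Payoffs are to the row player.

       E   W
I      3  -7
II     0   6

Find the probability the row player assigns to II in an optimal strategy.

5/8

Row minima: I → -7, II → 0; maximin = 0.
Column maxima: E → 3, W → 6; minimax = 3.
0 ≠ 3, so there is no saddle point; optimal play is mixed.
Let the row player play I with probability p. Expected payoff against E: 3p + 0(1−p) = 3p; against W: (-7)p + 6(1−p) = −13p + 6.
Setting these equal: 3p = −13p + 6 ⇒ 16p = 6 ⇒ p = 3/8, and the value is (3)·(3/8) = 9/8.
For the column player: with q = P(E), equating I's and II's payoffs gives 10q − 7 = −6q + 6 ⇒ q = 13/16.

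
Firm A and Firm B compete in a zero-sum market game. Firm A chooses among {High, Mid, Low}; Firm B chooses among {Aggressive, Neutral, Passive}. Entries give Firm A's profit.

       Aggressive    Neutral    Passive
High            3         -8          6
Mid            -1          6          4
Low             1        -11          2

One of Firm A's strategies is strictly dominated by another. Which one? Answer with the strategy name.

Low

High gives a strictly higher payoff than Low against every column: 3 > 1, -8 > -11, 6 > 2.
So Low is strictly dominated and Firm A never plays it.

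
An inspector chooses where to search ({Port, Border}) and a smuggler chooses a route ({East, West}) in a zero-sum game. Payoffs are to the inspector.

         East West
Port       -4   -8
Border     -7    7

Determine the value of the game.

Row minima: Port → -8, Border → -7; maximin = -7.
Column maxima: East → -4, West → 7; minimax = -4.
-7 ≠ -4, so there is no saddle point; optimal play is mixed.
Let the inspector play Port with probability p. Expected payoff against East: (-4)p + (-7)(1−p) = 3p − 7; against West: (-8)p + 7(1−p) = −15p + 7.
Setting these equal: 3p − 7 = −15p + 7 ⇒ 18p = 14 ⇒ p = 7/9, and the value is (3)·(7/9) − 7 = -14/3.
For the smuggler: with q = P(East), equating Port's and Border's payoffs gives 4q − 8 = −14q + 7 ⇒ q = 5/6.

-14/3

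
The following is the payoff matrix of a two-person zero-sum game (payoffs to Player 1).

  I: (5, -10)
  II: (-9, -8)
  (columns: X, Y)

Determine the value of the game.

-65/8

Row minima: I → -10, II → -9; maximin = -9.
Column maxima: X → 5, Y → -8; minimax = -8.
-9 ≠ -8, so there is no saddle point; optimal play is mixed.
Let Player 1 play I with probability p. Expected payoff against X: 5p + (-9)(1−p) = 14p − 9; against Y: (-10)p + (-8)(1−p) = −2p − 8.
Setting these equal: 14p − 9 = −2p − 8 ⇒ 16p = 1 ⇒ p = 1/16, and the value is (14)·(1/16) − 9 = -65/8.
For Player 2: with q = P(X), equating I's and II's payoffs gives 15q − 10 = −q − 8 ⇒ q = 1/8.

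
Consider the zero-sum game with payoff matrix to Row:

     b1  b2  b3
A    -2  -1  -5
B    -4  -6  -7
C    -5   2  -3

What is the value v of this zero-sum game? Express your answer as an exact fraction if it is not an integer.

-19/5

Row minima: A → -5, B → -7, C → -5; maximin = -5.
Column maxima: b1 → -2, b2 → 2, b3 → -3; minimax = -3.
-5 ≠ -3, so there is no saddle point; optimal play is mixed.
B is strictly dominated by A, so Row never plays it.
With B eliminated, b2 is strictly dominated by b1 (it gives Row strictly more in every remaining row), so Column never plays it.
On the remaining 2×2 (A, C vs b1, b3):
Let Row play A with probability p. Expected payoff against b1: (-2)p + (-5)(1−p) = 3p − 5; against b3: (-5)p + (-3)(1−p) = −2p − 3.
Setting these equal: 3p − 5 = −2p − 3 ⇒ 5p = 2 ⇒ p = 2/5, and the value is (3)·(2/5) − 5 = -19/5.
For Column: with q = P(b1), equating A's and C's payoffs gives 3q − 5 = −2q − 3 ⇒ q = 2/5.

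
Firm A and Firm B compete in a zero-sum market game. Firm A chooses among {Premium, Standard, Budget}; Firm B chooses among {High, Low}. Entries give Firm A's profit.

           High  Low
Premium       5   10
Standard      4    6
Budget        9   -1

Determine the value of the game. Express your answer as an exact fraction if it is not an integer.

Row minima: Premium → 5, Standard → 4, Budget → -1; maximin = 5.
Column maxima: High → 9, Low → 10; minimax = 9.
5 ≠ 9, so there is no saddle point; optimal play is mixed.
Standard is strictly dominated by Premium, so Firm A never plays it.
On the remaining 2×2 (Premium, Budget vs High, Low):
Let Firm A play Premium with probability p. Expected payoff against High: 5p + 9(1−p) = −4p + 9; against Low: 10p + (-1)(1−p) = 11p − 1.
Setting these equal: −4p + 9 = 11p − 1 ⇒ −15p = -10 ⇒ p = 2/3, and the value is (-4)·(2/3) + 9 = 19/3.
For Firm B: with q = P(High), equating Premium's and Budget's payoffs gives −5q + 10 = 10q − 1 ⇒ q = 11/15.

19/3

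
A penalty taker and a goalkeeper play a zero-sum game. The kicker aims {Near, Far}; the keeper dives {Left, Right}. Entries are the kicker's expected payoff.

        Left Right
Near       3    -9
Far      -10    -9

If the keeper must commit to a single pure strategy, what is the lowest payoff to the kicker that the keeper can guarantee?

-9

Column maxima: Left → 3, Right → -9.
The smallest of these is -9.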